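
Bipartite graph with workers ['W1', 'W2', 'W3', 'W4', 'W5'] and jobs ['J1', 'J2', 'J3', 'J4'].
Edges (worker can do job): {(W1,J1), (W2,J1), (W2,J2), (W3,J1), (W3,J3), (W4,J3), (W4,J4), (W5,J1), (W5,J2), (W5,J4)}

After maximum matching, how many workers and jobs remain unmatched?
Unmatched: 1 workers, 0 jobs

Maximum matching size: 4
Workers: 5 total, 4 matched, 1 unmatched
Jobs: 4 total, 4 matched, 0 unmatched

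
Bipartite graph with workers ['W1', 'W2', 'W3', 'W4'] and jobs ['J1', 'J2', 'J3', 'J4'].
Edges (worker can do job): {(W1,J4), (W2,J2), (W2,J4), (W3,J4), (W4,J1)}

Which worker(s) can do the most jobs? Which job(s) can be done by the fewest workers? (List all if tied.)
Most versatile: W2 (2 jobs); Least covered: J3 (0 workers)

Worker degrees (jobs they can do): W1:1, W2:2, W3:1, W4:1
Job degrees (workers who can do it): J1:1, J2:1, J3:0, J4:3

Maximum worker degree is 2, achieved by: W2
Minimum job degree is 0, achieved by: J3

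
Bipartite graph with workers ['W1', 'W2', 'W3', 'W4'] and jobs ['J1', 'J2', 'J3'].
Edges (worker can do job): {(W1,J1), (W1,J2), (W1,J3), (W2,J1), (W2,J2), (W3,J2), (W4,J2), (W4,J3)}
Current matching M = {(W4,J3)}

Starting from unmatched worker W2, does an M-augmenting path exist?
Yes: W2 → J1

An M-augmenting path alternates non-matching / matching edges, starting and ending at unmatched vertices.
Path: W2 → J1
(J1 is unmatched in M, so the path is augmenting.)
Flipping edges along this path would increase |M| from 1 to 2.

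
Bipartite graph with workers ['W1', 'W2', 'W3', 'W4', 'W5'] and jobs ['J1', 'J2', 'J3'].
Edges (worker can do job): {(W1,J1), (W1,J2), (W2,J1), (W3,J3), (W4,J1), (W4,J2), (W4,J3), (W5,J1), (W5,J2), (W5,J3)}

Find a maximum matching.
Matching: {(W3,J3), (W4,J1), (W5,J2)}

Maximum matching (size 3):
  W3 → J3
  W4 → J1
  W5 → J2

Each worker is assigned to at most one job, and each job to at most one worker.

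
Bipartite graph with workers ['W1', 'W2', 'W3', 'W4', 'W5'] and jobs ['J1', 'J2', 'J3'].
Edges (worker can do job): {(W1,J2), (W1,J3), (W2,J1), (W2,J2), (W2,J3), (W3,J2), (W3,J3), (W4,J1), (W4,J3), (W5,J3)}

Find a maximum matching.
Matching: {(W1,J2), (W3,J3), (W4,J1)}

Maximum matching (size 3):
  W1 → J2
  W3 → J3
  W4 → J1

Each worker is assigned to at most one job, and each job to at most one worker.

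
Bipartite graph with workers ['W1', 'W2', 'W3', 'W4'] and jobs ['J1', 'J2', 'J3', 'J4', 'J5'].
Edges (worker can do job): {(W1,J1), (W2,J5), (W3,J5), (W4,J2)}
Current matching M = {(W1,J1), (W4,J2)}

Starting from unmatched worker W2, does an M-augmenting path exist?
Yes: W2 → J5

An M-augmenting path alternates non-matching / matching edges, starting and ending at unmatched vertices.
Path: W2 → J5
(J5 is unmatched in M, so the path is augmenting.)
Flipping edges along this path would increase |M| from 2 to 3.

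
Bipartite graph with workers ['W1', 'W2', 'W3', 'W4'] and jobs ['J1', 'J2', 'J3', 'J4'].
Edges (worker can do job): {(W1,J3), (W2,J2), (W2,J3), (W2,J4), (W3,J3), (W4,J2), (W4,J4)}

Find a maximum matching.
Matching: {(W2,J4), (W3,J3), (W4,J2)}

Maximum matching (size 3):
  W2 → J4
  W3 → J3
  W4 → J2

Each worker is assigned to at most one job, and each job to at most one worker.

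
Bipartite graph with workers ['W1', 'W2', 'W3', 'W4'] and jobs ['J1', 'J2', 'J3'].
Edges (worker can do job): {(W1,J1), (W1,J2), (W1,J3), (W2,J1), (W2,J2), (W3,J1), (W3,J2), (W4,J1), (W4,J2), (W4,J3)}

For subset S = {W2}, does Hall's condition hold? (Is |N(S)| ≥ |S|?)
Yes: |N(S)| = 2, |S| = 1

Subset S = {W2}
Neighbors N(S) = {J1, J2}

|N(S)| = 2, |S| = 1
Hall's condition: |N(S)| ≥ |S| is satisfied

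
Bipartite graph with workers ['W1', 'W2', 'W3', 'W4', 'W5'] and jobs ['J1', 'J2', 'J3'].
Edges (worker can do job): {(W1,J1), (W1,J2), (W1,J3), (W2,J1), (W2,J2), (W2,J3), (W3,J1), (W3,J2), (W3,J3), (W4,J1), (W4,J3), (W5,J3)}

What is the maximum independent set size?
Maximum independent set = 5

By König's theorem:
- Min vertex cover = Max matching = 3
- Max independent set = Total vertices - Min vertex cover
- Max independent set = 8 - 3 = 5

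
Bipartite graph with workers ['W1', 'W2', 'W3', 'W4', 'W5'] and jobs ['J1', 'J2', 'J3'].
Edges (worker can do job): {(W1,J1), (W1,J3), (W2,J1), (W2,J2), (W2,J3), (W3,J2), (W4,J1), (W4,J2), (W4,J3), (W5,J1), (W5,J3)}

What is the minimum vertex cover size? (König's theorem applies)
Minimum vertex cover size = 3

By König's theorem: in bipartite graphs,
min vertex cover = max matching = 3

Maximum matching has size 3, so minimum vertex cover also has size 3.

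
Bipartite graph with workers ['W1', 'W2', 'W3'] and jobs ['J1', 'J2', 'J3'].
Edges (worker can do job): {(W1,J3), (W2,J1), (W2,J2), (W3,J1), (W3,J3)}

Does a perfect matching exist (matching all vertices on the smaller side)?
Yes, perfect matching exists (size 3)

Perfect matching: {(W1,J3), (W2,J2), (W3,J1)}
All 3 vertices on the smaller side are matched.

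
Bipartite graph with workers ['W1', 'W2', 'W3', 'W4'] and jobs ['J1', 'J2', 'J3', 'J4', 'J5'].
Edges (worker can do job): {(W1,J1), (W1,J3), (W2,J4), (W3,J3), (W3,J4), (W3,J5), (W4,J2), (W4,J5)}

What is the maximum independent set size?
Maximum independent set = 5

By König's theorem:
- Min vertex cover = Max matching = 4
- Max independent set = Total vertices - Min vertex cover
- Max independent set = 9 - 4 = 5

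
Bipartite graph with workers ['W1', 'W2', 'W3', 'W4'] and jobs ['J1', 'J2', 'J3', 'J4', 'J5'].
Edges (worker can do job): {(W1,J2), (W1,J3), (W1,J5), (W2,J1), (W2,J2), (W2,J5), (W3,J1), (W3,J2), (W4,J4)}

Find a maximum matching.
Matching: {(W1,J3), (W2,J1), (W3,J2), (W4,J4)}

Maximum matching (size 4):
  W1 → J3
  W2 → J1
  W3 → J2
  W4 → J4

Each worker is assigned to at most one job, and each job to at most one worker.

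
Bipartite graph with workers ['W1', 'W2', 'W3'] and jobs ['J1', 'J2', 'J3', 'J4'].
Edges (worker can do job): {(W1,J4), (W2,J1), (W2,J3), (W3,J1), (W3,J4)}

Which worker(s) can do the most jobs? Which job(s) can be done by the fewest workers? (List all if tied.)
Most versatile: W2, W3 (2 jobs); Least covered: J2 (0 workers)

Worker degrees (jobs they can do): W1:1, W2:2, W3:2
Job degrees (workers who can do it): J1:2, J2:0, J3:1, J4:2

Maximum worker degree is 2, achieved by: W2, W3
Minimum job degree is 0, achieved by: J2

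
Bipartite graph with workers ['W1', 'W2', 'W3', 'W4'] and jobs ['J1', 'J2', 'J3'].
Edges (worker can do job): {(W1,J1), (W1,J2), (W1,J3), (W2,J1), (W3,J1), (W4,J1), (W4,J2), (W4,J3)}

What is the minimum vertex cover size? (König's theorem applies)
Minimum vertex cover size = 3

By König's theorem: in bipartite graphs,
min vertex cover = max matching = 3

Maximum matching has size 3, so minimum vertex cover also has size 3.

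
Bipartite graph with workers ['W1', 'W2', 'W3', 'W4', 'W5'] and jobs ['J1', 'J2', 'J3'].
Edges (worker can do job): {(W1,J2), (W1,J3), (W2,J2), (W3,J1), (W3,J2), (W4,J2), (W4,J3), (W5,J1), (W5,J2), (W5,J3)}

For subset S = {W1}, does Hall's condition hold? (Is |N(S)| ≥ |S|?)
Yes: |N(S)| = 2, |S| = 1

Subset S = {W1}
Neighbors N(S) = {J2, J3}

|N(S)| = 2, |S| = 1
Hall's condition: |N(S)| ≥ |S| is satisfied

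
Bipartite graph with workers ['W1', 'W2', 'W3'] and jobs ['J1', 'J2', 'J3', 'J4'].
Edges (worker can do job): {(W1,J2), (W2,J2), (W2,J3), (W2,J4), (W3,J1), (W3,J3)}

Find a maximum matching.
Matching: {(W1,J2), (W2,J4), (W3,J3)}

Maximum matching (size 3):
  W1 → J2
  W2 → J4
  W3 → J3

Each worker is assigned to at most one job, and each job to at most one worker.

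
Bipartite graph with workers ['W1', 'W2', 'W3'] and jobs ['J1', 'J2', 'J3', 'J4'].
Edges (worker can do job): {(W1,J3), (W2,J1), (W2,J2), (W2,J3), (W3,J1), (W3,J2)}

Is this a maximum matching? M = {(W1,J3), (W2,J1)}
No, size 2 is not maximum

Proposed matching has size 2.
Maximum matching size for this graph: 3.

This is NOT maximum - can be improved to size 3.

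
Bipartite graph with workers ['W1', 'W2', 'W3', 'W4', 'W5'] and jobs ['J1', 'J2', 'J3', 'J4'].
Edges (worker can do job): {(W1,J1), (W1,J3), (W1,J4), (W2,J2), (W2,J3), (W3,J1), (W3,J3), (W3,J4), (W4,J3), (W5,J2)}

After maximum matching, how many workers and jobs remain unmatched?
Unmatched: 1 workers, 0 jobs

Maximum matching size: 4
Workers: 5 total, 4 matched, 1 unmatched
Jobs: 4 total, 4 matched, 0 unmatched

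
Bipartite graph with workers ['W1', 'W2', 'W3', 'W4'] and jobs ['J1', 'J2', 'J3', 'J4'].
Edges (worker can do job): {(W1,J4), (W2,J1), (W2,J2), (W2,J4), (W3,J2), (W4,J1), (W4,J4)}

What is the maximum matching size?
Maximum matching size = 3

Maximum matching: {(W2,J1), (W3,J2), (W4,J4)}
Size: 3

This assigns 3 workers to 3 distinct jobs.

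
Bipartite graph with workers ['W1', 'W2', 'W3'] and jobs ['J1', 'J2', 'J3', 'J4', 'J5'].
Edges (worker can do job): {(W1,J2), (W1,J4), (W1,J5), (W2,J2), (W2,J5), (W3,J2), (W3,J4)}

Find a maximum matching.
Matching: {(W1,J4), (W2,J5), (W3,J2)}

Maximum matching (size 3):
  W1 → J4
  W2 → J5
  W3 → J2

Each worker is assigned to at most one job, and each job to at most one worker.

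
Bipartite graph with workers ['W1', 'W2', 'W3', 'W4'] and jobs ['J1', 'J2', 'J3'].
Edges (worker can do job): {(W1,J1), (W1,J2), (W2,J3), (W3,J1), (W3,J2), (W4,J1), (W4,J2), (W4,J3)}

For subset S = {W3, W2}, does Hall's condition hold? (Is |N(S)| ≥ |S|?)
Yes: |N(S)| = 3, |S| = 2

Subset S = {W3, W2}
Neighbors N(S) = {J1, J2, J3}

|N(S)| = 3, |S| = 2
Hall's condition: |N(S)| ≥ |S| is satisfied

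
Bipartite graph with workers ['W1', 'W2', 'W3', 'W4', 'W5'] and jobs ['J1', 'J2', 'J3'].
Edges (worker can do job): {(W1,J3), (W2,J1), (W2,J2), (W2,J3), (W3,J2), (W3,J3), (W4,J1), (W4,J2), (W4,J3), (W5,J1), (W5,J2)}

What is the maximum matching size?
Maximum matching size = 3

Maximum matching: {(W3,J3), (W4,J2), (W5,J1)}
Size: 3

This assigns 3 workers to 3 distinct jobs.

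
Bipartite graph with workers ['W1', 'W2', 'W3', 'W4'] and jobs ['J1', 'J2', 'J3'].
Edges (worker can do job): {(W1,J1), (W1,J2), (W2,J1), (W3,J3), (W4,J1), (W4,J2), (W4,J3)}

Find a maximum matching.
Matching: {(W1,J2), (W2,J1), (W4,J3)}

Maximum matching (size 3):
  W1 → J2
  W2 → J1
  W4 → J3

Each worker is assigned to at most one job, and each job to at most one worker.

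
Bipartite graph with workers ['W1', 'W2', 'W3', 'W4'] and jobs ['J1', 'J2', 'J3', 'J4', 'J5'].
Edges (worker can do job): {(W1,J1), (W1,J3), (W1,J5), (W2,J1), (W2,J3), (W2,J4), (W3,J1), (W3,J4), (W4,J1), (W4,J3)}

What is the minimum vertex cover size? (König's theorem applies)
Minimum vertex cover size = 4

By König's theorem: in bipartite graphs,
min vertex cover = max matching = 4

Maximum matching has size 4, so minimum vertex cover also has size 4.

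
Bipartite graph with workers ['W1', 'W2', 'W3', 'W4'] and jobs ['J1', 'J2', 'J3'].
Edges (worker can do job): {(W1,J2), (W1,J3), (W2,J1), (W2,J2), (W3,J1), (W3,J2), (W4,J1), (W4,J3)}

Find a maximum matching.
Matching: {(W1,J2), (W3,J1), (W4,J3)}

Maximum matching (size 3):
  W1 → J2
  W3 → J1
  W4 → J3

Each worker is assigned to at most one job, and each job to at most one worker.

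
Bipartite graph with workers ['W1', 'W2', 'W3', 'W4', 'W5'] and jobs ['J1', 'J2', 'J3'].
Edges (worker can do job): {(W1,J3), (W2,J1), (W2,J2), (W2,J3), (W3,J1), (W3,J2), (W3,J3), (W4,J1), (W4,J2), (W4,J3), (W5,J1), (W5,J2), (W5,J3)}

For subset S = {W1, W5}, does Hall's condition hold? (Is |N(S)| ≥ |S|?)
Yes: |N(S)| = 3, |S| = 2

Subset S = {W1, W5}
Neighbors N(S) = {J1, J2, J3}

|N(S)| = 3, |S| = 2
Hall's condition: |N(S)| ≥ |S| is satisfied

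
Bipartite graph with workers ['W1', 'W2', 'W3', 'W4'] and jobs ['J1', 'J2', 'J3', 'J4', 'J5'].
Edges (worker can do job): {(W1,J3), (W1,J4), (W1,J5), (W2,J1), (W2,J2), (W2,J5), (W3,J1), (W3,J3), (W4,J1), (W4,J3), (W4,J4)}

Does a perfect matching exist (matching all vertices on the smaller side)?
Yes, perfect matching exists (size 4)

Perfect matching: {(W1,J4), (W2,J5), (W3,J3), (W4,J1)}
All 4 vertices on the smaller side are matched.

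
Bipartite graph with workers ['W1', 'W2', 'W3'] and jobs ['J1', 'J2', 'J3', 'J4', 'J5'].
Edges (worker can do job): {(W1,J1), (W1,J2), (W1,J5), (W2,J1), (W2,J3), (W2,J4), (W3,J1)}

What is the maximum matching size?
Maximum matching size = 3

Maximum matching: {(W1,J5), (W2,J4), (W3,J1)}
Size: 3

This assigns 3 workers to 3 distinct jobs.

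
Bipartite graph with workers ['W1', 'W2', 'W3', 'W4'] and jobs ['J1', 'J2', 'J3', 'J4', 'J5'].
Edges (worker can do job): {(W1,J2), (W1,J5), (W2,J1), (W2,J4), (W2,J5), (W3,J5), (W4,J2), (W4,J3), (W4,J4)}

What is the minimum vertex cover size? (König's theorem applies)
Minimum vertex cover size = 4

By König's theorem: in bipartite graphs,
min vertex cover = max matching = 4

Maximum matching has size 4, so minimum vertex cover also has size 4.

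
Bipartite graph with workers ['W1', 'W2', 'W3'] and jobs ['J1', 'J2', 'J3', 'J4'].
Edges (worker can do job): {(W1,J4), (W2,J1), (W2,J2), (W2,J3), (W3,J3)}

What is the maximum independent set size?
Maximum independent set = 4

By König's theorem:
- Min vertex cover = Max matching = 3
- Max independent set = Total vertices - Min vertex cover
- Max independent set = 7 - 3 = 4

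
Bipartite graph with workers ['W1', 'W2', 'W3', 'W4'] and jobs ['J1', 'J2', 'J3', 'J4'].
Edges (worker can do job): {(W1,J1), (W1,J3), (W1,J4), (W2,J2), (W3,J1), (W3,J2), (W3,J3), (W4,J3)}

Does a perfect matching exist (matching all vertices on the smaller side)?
Yes, perfect matching exists (size 4)

Perfect matching: {(W1,J4), (W2,J2), (W3,J1), (W4,J3)}
All 4 vertices on the smaller side are matched.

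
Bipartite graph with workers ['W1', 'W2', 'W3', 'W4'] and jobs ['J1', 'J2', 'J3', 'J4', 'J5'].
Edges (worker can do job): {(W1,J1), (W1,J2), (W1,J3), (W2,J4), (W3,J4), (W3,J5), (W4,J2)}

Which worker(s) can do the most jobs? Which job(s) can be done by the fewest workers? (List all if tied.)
Most versatile: W1 (3 jobs); Least covered: J1, J3, J5 (1 workers)

Worker degrees (jobs they can do): W1:3, W2:1, W3:2, W4:1
Job degrees (workers who can do it): J1:1, J2:2, J3:1, J4:2, J5:1

Maximum worker degree is 3, achieved by: W1
Minimum job degree is 1, achieved by: J1, J3, J5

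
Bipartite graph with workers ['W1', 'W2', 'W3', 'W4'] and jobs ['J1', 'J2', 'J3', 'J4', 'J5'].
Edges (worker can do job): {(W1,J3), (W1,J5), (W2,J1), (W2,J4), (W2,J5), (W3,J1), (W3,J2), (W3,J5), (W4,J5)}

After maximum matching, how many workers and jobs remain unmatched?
Unmatched: 0 workers, 1 jobs

Maximum matching size: 4
Workers: 4 total, 4 matched, 0 unmatched
Jobs: 5 total, 4 matched, 1 unmatched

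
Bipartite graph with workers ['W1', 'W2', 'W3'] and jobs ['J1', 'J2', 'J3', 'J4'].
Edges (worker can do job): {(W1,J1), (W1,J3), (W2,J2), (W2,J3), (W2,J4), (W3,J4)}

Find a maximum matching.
Matching: {(W1,J3), (W2,J2), (W3,J4)}

Maximum matching (size 3):
  W1 → J3
  W2 → J2
  W3 → J4

Each worker is assigned to at most one job, and each job to at most one worker.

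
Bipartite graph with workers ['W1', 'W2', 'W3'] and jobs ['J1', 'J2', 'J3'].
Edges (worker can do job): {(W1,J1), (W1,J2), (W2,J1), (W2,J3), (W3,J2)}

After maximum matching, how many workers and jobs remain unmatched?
Unmatched: 0 workers, 0 jobs

Maximum matching size: 3
Workers: 3 total, 3 matched, 0 unmatched
Jobs: 3 total, 3 matched, 0 unmatched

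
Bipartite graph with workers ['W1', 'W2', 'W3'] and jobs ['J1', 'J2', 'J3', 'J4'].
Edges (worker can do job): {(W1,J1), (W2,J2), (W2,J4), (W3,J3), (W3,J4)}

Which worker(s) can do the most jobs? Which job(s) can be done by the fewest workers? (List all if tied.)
Most versatile: W2, W3 (2 jobs); Least covered: J1, J2, J3 (1 workers)

Worker degrees (jobs they can do): W1:1, W2:2, W3:2
Job degrees (workers who can do it): J1:1, J2:1, J3:1, J4:2

Maximum worker degree is 2, achieved by: W2, W3
Minimum job degree is 1, achieved by: J1, J2, J3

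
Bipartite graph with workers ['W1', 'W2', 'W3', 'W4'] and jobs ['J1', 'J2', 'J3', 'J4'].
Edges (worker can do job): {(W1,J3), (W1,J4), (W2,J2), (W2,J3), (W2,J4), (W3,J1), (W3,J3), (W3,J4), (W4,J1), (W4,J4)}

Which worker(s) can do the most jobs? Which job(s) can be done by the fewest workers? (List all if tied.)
Most versatile: W2, W3 (3 jobs); Least covered: J2 (1 workers)

Worker degrees (jobs they can do): W1:2, W2:3, W3:3, W4:2
Job degrees (workers who can do it): J1:2, J2:1, J3:3, J4:4

Maximum worker degree is 3, achieved by: W2, W3
Minimum job degree is 1, achieved by: J2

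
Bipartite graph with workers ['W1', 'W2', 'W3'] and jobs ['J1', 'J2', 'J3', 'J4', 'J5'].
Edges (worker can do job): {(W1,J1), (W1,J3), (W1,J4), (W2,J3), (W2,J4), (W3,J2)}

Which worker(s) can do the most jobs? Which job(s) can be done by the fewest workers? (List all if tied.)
Most versatile: W1 (3 jobs); Least covered: J5 (0 workers)

Worker degrees (jobs they can do): W1:3, W2:2, W3:1
Job degrees (workers who can do it): J1:1, J2:1, J3:2, J4:2, J5:0

Maximum worker degree is 3, achieved by: W1
Minimum job degree is 0, achieved by: J5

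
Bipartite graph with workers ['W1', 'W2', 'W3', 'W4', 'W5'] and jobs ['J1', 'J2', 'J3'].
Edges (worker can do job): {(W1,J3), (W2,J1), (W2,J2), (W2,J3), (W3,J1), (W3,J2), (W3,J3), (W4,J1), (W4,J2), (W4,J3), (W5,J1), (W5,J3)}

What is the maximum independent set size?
Maximum independent set = 5

By König's theorem:
- Min vertex cover = Max matching = 3
- Max independent set = Total vertices - Min vertex cover
- Max independent set = 8 - 3 = 5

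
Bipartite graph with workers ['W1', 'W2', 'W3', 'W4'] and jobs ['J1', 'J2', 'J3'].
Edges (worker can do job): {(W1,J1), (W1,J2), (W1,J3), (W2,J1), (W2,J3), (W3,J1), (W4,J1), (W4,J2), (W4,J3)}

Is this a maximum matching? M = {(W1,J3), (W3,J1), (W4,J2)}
Yes, size 3 is maximum

Proposed matching has size 3.
Maximum matching size for this graph: 3.

This is a maximum matching.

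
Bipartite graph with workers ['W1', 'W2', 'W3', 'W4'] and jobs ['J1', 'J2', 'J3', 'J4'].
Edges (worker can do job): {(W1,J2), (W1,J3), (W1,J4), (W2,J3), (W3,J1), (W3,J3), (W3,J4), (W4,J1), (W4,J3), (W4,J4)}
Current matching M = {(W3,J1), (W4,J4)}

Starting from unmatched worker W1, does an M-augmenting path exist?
Yes: W1 → J3

An M-augmenting path alternates non-matching / matching edges, starting and ending at unmatched vertices.
Path: W1 → J3
(J3 is unmatched in M, so the path is augmenting.)
Flipping edges along this path would increase |M| from 2 to 3.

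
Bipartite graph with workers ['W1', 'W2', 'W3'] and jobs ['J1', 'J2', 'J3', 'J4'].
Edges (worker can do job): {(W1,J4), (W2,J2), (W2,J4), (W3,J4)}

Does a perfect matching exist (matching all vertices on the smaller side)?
No, maximum matching has size 2 < 3

Maximum matching has size 2, need 3 for perfect matching.
Unmatched workers: ['W1']
Unmatched jobs: ['J3', 'J1']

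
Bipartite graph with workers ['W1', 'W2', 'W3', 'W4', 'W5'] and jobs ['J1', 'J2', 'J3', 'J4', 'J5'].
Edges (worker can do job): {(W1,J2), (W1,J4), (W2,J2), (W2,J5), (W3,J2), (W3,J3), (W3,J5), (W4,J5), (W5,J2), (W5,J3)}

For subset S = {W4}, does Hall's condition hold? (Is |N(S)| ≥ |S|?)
Yes: |N(S)| = 1, |S| = 1

Subset S = {W4}
Neighbors N(S) = {J5}

|N(S)| = 1, |S| = 1
Hall's condition: |N(S)| ≥ |S| is satisfied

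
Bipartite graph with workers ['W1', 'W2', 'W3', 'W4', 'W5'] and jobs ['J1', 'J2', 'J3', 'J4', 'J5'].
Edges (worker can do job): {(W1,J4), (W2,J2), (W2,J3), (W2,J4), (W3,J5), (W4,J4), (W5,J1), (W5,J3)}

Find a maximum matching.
Matching: {(W2,J3), (W3,J5), (W4,J4), (W5,J1)}

Maximum matching (size 4):
  W2 → J3
  W3 → J5
  W4 → J4
  W5 → J1

Each worker is assigned to at most one job, and each job to at most one worker.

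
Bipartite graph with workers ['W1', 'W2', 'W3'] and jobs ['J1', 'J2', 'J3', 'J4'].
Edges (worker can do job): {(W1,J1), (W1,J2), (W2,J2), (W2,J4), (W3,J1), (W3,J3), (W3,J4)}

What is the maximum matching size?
Maximum matching size = 3

Maximum matching: {(W1,J1), (W2,J2), (W3,J3)}
Size: 3

This assigns 3 workers to 3 distinct jobs.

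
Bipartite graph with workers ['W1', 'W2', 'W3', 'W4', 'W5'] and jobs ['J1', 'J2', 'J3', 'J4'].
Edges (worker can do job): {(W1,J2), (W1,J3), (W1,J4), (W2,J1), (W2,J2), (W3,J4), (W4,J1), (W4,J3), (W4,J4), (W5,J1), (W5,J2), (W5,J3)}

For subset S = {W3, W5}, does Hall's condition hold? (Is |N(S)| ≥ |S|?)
Yes: |N(S)| = 4, |S| = 2

Subset S = {W3, W5}
Neighbors N(S) = {J1, J2, J3, J4}

|N(S)| = 4, |S| = 2
Hall's condition: |N(S)| ≥ |S| is satisfied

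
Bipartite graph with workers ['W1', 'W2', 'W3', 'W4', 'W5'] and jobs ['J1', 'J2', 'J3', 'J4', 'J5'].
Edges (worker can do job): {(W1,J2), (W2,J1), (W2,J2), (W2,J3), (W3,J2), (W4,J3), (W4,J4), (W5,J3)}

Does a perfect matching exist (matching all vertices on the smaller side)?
No, maximum matching has size 4 < 5

Maximum matching has size 4, need 5 for perfect matching.
Unmatched workers: ['W1']
Unmatched jobs: ['J5']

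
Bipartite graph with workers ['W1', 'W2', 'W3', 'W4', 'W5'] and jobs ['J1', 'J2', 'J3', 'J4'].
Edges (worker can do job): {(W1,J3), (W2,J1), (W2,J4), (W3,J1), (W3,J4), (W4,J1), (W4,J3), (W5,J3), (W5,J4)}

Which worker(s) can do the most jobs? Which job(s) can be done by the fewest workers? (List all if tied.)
Most versatile: W2, W3, W4, W5 (2 jobs); Least covered: J2 (0 workers)

Worker degrees (jobs they can do): W1:1, W2:2, W3:2, W4:2, W5:2
Job degrees (workers who can do it): J1:3, J2:0, J3:3, J4:3

Maximum worker degree is 2, achieved by: W2, W3, W4, W5
Minimum job degree is 0, achieved by: J2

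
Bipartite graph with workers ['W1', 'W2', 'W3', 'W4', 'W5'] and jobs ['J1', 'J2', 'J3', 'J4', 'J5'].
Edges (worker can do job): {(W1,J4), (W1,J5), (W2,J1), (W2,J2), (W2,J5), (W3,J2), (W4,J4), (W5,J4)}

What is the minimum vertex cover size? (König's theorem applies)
Minimum vertex cover size = 4

By König's theorem: in bipartite graphs,
min vertex cover = max matching = 4

Maximum matching has size 4, so minimum vertex cover also has size 4.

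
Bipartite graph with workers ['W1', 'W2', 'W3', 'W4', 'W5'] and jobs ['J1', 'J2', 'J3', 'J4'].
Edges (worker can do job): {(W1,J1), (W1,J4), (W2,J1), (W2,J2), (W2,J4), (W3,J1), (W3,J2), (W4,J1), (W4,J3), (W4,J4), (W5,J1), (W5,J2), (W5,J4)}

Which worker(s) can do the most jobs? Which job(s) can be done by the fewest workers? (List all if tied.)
Most versatile: W2, W4, W5 (3 jobs); Least covered: J3 (1 workers)

Worker degrees (jobs they can do): W1:2, W2:3, W3:2, W4:3, W5:3
Job degrees (workers who can do it): J1:5, J2:3, J3:1, J4:4

Maximum worker degree is 3, achieved by: W2, W4, W5
Minimum job degree is 1, achieved by: J3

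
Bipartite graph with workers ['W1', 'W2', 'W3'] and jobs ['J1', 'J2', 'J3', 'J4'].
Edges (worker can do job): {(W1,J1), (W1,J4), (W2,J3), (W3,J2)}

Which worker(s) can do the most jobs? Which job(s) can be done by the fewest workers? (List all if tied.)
Most versatile: W1 (2 jobs); Least covered: J1, J2, J3, J4 (1 workers)

Worker degrees (jobs they can do): W1:2, W2:1, W3:1
Job degrees (workers who can do it): J1:1, J2:1, J3:1, J4:1

Maximum worker degree is 2, achieved by: W1
Minimum job degree is 1, achieved by: J1, J2, J3, J4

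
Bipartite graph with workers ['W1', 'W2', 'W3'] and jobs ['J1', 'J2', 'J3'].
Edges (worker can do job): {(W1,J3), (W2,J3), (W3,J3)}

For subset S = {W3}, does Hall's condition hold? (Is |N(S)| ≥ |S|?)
Yes: |N(S)| = 1, |S| = 1

Subset S = {W3}
Neighbors N(S) = {J3}

|N(S)| = 1, |S| = 1
Hall's condition: |N(S)| ≥ |S| is satisfied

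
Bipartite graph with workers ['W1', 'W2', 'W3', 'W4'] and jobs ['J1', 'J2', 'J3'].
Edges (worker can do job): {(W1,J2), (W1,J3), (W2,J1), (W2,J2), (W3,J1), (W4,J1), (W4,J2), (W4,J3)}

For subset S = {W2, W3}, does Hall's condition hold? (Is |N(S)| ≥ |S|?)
Yes: |N(S)| = 2, |S| = 2

Subset S = {W2, W3}
Neighbors N(S) = {J1, J2}

|N(S)| = 2, |S| = 2
Hall's condition: |N(S)| ≥ |S| is satisfied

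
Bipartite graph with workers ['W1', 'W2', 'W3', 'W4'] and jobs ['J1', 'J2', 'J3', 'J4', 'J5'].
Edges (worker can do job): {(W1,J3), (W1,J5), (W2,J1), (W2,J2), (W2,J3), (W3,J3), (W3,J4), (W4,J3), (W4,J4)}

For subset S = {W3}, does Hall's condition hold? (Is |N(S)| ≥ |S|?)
Yes: |N(S)| = 2, |S| = 1

Subset S = {W3}
Neighbors N(S) = {J3, J4}

|N(S)| = 2, |S| = 1
Hall's condition: |N(S)| ≥ |S| is satisfied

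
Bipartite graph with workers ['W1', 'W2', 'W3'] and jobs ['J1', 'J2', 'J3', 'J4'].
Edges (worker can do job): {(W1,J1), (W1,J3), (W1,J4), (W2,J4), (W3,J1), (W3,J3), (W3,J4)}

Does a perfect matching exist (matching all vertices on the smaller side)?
Yes, perfect matching exists (size 3)

Perfect matching: {(W1,J1), (W2,J4), (W3,J3)}
All 3 vertices on the smaller side are matched.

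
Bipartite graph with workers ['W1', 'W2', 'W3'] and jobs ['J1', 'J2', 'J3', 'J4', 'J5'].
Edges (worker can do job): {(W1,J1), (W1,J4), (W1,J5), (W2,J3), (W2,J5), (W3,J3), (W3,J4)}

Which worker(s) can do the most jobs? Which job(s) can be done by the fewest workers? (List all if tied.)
Most versatile: W1 (3 jobs); Least covered: J2 (0 workers)

Worker degrees (jobs they can do): W1:3, W2:2, W3:2
Job degrees (workers who can do it): J1:1, J2:0, J3:2, J4:2, J5:2

Maximum worker degree is 3, achieved by: W1
Minimum job degree is 0, achieved by: J2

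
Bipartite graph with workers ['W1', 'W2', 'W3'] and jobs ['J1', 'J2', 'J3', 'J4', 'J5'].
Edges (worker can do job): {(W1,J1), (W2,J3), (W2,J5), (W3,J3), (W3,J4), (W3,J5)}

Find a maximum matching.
Matching: {(W1,J1), (W2,J3), (W3,J5)}

Maximum matching (size 3):
  W1 → J1
  W2 → J3
  W3 → J5

Each worker is assigned to at most one job, and each job to at most one worker.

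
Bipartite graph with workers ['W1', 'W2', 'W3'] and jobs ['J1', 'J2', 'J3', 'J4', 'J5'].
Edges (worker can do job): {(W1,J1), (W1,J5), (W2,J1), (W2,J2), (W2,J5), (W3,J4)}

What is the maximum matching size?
Maximum matching size = 3

Maximum matching: {(W1,J5), (W2,J1), (W3,J4)}
Size: 3

This assigns 3 workers to 3 distinct jobs.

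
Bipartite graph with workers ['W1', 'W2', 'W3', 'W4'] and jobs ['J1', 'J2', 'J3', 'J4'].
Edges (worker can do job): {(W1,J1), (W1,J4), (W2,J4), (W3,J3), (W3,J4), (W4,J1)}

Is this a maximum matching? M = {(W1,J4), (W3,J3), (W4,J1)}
Yes, size 3 is maximum

Proposed matching has size 3.
Maximum matching size for this graph: 3.

This is a maximum matching.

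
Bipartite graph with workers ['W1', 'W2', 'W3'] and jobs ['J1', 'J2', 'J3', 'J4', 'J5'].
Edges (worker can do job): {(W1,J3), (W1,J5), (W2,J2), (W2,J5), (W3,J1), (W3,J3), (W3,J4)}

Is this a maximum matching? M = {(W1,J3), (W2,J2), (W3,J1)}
Yes, size 3 is maximum

Proposed matching has size 3.
Maximum matching size for this graph: 3.

This is a maximum matching.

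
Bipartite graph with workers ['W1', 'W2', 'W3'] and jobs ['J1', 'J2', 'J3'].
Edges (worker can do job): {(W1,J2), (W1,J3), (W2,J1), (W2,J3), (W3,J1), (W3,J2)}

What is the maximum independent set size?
Maximum independent set = 3

By König's theorem:
- Min vertex cover = Max matching = 3
- Max independent set = Total vertices - Min vertex cover
- Max independent set = 6 - 3 = 3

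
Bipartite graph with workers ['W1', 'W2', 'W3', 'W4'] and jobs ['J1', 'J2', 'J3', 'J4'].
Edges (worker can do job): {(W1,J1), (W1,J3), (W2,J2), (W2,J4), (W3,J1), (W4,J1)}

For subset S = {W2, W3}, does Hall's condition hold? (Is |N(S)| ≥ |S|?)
Yes: |N(S)| = 3, |S| = 2

Subset S = {W2, W3}
Neighbors N(S) = {J1, J2, J4}

|N(S)| = 3, |S| = 2
Hall's condition: |N(S)| ≥ |S| is satisfied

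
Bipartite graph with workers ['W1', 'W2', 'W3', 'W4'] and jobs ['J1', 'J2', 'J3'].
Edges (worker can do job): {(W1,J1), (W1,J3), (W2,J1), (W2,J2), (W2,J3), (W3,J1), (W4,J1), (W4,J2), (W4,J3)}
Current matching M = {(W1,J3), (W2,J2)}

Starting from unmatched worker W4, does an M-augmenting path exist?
Yes: W4 → J1

An M-augmenting path alternates non-matching / matching edges, starting and ending at unmatched vertices.
Path: W4 → J1
(J1 is unmatched in M, so the path is augmenting.)
Flipping edges along this path would increase |M| from 2 to 3.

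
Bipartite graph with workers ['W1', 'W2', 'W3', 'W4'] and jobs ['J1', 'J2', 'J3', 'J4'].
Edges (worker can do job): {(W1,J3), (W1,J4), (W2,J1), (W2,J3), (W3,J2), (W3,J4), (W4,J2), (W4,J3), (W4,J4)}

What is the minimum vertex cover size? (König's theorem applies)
Minimum vertex cover size = 4

By König's theorem: in bipartite graphs,
min vertex cover = max matching = 4

Maximum matching has size 4, so minimum vertex cover also has size 4.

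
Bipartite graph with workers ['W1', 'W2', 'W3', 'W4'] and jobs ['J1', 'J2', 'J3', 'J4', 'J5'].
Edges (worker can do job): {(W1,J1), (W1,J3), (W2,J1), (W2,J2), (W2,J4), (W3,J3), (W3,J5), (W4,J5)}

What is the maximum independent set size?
Maximum independent set = 5

By König's theorem:
- Min vertex cover = Max matching = 4
- Max independent set = Total vertices - Min vertex cover
- Max independent set = 9 - 4 = 5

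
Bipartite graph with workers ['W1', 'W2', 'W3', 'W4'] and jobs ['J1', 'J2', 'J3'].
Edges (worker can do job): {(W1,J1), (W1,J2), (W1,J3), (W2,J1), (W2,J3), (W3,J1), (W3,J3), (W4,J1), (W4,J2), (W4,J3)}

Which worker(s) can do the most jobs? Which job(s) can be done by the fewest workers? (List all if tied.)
Most versatile: W1, W4 (3 jobs); Least covered: J2 (2 workers)

Worker degrees (jobs they can do): W1:3, W2:2, W3:2, W4:3
Job degrees (workers who can do it): J1:4, J2:2, J3:4

Maximum worker degree is 3, achieved by: W1, W4
Minimum job degree is 2, achieved by: J2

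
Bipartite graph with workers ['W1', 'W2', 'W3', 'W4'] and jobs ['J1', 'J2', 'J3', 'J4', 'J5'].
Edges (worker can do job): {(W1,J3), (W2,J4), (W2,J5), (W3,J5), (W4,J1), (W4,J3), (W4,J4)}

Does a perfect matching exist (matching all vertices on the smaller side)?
Yes, perfect matching exists (size 4)

Perfect matching: {(W1,J3), (W2,J4), (W3,J5), (W4,J1)}
All 4 vertices on the smaller side are matched.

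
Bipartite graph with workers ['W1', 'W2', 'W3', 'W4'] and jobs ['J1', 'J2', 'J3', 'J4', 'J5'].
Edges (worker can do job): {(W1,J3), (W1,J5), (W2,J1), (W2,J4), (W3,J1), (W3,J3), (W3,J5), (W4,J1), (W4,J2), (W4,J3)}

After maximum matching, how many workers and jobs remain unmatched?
Unmatched: 0 workers, 1 jobs

Maximum matching size: 4
Workers: 4 total, 4 matched, 0 unmatched
Jobs: 5 total, 4 matched, 1 unmatched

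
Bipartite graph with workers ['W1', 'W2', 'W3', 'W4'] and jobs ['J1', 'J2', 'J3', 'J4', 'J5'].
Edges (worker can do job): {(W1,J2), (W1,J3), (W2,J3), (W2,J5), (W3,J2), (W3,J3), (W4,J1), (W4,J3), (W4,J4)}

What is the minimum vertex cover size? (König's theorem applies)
Minimum vertex cover size = 4

By König's theorem: in bipartite graphs,
min vertex cover = max matching = 4

Maximum matching has size 4, so minimum vertex cover also has size 4.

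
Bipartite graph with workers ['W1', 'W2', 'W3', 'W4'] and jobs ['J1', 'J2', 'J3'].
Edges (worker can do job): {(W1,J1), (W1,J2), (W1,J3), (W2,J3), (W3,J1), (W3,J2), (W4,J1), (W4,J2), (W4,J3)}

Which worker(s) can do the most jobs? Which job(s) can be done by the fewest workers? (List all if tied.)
Most versatile: W1, W4 (3 jobs); Least covered: J1, J2, J3 (3 workers)

Worker degrees (jobs they can do): W1:3, W2:1, W3:2, W4:3
Job degrees (workers who can do it): J1:3, J2:3, J3:3

Maximum worker degree is 3, achieved by: W1, W4
Minimum job degree is 3, achieved by: J1, J2, J3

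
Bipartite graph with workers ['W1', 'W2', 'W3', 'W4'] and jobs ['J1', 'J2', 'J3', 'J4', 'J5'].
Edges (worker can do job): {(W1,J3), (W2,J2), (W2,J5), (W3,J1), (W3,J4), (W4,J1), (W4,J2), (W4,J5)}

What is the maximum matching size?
Maximum matching size = 4

Maximum matching: {(W1,J3), (W2,J2), (W3,J4), (W4,J1)}
Size: 4

This assigns 4 workers to 4 distinct jobs.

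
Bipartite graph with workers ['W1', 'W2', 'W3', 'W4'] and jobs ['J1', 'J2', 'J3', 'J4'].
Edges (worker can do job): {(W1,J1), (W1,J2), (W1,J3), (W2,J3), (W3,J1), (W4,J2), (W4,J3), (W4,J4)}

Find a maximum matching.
Matching: {(W1,J2), (W2,J3), (W3,J1), (W4,J4)}

Maximum matching (size 4):
  W1 → J2
  W2 → J3
  W3 → J1
  W4 → J4

Each worker is assigned to at most one job, and each job to at most one worker.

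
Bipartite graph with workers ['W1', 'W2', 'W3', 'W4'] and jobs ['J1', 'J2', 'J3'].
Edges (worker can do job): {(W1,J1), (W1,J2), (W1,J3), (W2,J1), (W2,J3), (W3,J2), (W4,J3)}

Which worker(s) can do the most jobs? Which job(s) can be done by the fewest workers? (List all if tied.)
Most versatile: W1 (3 jobs); Least covered: J1, J2 (2 workers)

Worker degrees (jobs they can do): W1:3, W2:2, W3:1, W4:1
Job degrees (workers who can do it): J1:2, J2:2, J3:3

Maximum worker degree is 3, achieved by: W1
Minimum job degree is 2, achieved by: J1, J2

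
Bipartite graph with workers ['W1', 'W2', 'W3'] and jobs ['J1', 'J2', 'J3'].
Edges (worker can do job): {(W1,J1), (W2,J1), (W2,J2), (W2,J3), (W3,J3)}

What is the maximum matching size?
Maximum matching size = 3

Maximum matching: {(W1,J1), (W2,J2), (W3,J3)}
Size: 3

This assigns 3 workers to 3 distinct jobs.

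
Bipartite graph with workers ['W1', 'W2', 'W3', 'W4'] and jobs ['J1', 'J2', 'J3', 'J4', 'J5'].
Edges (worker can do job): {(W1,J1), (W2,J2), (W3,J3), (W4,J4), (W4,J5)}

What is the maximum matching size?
Maximum matching size = 4

Maximum matching: {(W1,J1), (W2,J2), (W3,J3), (W4,J5)}
Size: 4

This assigns 4 workers to 4 distinct jobs.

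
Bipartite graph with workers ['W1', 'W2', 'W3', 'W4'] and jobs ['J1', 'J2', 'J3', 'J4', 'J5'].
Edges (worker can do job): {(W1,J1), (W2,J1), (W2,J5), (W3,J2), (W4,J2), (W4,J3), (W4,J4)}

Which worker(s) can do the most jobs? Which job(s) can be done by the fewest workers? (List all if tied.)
Most versatile: W4 (3 jobs); Least covered: J3, J4, J5 (1 workers)

Worker degrees (jobs they can do): W1:1, W2:2, W3:1, W4:3
Job degrees (workers who can do it): J1:2, J2:2, J3:1, J4:1, J5:1

Maximum worker degree is 3, achieved by: W4
Minimum job degree is 1, achieved by: J3, J4, J5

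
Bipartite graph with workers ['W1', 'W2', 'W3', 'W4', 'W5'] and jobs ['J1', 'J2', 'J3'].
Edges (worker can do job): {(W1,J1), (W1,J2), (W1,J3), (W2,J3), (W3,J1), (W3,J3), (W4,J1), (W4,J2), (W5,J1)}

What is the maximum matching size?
Maximum matching size = 3

Maximum matching: {(W1,J3), (W3,J1), (W4,J2)}
Size: 3

This assigns 3 workers to 3 distinct jobs.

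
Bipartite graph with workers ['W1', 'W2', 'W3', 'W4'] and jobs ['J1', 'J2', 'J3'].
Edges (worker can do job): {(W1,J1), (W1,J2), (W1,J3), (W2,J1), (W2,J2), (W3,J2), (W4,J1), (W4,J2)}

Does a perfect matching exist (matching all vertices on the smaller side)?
Yes, perfect matching exists (size 3)

Perfect matching: {(W1,J3), (W2,J1), (W4,J2)}
All 3 vertices on the smaller side are matched.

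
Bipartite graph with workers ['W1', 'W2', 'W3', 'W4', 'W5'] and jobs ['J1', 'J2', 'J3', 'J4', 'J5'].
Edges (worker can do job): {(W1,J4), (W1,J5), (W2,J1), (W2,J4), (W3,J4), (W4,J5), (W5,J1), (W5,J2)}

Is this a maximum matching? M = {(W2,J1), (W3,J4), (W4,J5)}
No, size 3 is not maximum

Proposed matching has size 3.
Maximum matching size for this graph: 4.

This is NOT maximum - can be improved to size 4.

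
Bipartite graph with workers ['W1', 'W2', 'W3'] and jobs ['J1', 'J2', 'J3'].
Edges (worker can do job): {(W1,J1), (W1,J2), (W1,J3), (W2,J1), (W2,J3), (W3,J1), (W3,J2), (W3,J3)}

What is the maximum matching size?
Maximum matching size = 3

Maximum matching: {(W1,J2), (W2,J3), (W3,J1)}
Size: 3

This assigns 3 workers to 3 distinct jobs.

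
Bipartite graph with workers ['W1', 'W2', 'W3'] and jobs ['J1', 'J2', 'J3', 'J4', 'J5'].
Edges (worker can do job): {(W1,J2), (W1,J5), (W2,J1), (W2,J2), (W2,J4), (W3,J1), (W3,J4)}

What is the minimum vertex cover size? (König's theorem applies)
Minimum vertex cover size = 3

By König's theorem: in bipartite graphs,
min vertex cover = max matching = 3

Maximum matching has size 3, so minimum vertex cover also has size 3.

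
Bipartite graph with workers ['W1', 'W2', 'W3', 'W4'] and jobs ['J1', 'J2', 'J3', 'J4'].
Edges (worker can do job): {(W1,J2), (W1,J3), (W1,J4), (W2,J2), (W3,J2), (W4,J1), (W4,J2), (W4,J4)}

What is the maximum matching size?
Maximum matching size = 3

Maximum matching: {(W1,J3), (W3,J2), (W4,J4)}
Size: 3

This assigns 3 workers to 3 distinct jobs.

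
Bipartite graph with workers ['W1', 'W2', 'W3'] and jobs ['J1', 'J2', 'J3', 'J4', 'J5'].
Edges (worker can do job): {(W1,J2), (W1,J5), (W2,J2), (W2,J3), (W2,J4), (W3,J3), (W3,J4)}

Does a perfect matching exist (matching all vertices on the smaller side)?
Yes, perfect matching exists (size 3)

Perfect matching: {(W1,J5), (W2,J3), (W3,J4)}
All 3 vertices on the smaller side are matched.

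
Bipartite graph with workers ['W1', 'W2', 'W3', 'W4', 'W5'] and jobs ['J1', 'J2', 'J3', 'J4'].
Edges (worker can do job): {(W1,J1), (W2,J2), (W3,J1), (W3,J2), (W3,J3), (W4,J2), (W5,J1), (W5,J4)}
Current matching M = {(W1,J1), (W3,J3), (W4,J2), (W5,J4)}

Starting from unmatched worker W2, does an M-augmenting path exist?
No augmenting path from W2

Alternating search from W2 reaches jobs: {J2}.
Every reachable job is already matched in M, and following those matched edges back to workers exposes no further unvisited jobs.
No M-augmenting path from W2 exists.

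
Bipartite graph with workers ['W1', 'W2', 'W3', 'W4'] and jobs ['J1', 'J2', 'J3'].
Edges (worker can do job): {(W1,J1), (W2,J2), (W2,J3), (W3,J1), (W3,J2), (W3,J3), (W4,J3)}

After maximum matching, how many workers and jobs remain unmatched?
Unmatched: 1 workers, 0 jobs

Maximum matching size: 3
Workers: 4 total, 3 matched, 1 unmatched
Jobs: 3 total, 3 matched, 0 unmatched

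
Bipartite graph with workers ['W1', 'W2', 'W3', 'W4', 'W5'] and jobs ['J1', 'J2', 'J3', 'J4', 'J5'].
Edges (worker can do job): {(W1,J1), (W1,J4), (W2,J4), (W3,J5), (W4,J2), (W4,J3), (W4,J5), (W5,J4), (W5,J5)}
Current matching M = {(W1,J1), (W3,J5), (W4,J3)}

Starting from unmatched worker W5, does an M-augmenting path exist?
Yes: W5 → J4

An M-augmenting path alternates non-matching / matching edges, starting and ending at unmatched vertices.
Path: W5 → J4
(J4 is unmatched in M, so the path is augmenting.)
Flipping edges along this path would increase |M| from 3 to 4.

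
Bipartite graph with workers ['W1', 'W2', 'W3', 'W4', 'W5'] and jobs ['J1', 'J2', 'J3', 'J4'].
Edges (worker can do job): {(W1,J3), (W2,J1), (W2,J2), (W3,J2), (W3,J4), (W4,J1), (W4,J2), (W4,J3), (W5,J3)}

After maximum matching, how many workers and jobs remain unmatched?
Unmatched: 1 workers, 0 jobs

Maximum matching size: 4
Workers: 5 total, 4 matched, 1 unmatched
Jobs: 4 total, 4 matched, 0 unmatched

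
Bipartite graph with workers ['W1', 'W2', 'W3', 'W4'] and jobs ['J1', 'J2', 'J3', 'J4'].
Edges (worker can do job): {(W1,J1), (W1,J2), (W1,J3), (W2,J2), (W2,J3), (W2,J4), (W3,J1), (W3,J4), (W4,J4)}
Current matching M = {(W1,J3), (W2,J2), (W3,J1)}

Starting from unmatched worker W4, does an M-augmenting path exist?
Yes: W4 → J4

An M-augmenting path alternates non-matching / matching edges, starting and ending at unmatched vertices.
Path: W4 → J4
(J4 is unmatched in M, so the path is augmenting.)
Flipping edges along this path would increase |M| from 3 to 4.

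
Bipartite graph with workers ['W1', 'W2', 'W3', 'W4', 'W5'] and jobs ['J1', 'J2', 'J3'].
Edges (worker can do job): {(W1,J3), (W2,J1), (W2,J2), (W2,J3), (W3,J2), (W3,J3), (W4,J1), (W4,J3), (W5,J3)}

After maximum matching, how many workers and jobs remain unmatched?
Unmatched: 2 workers, 0 jobs

Maximum matching size: 3
Workers: 5 total, 3 matched, 2 unmatched
Jobs: 3 total, 3 matched, 0 unmatched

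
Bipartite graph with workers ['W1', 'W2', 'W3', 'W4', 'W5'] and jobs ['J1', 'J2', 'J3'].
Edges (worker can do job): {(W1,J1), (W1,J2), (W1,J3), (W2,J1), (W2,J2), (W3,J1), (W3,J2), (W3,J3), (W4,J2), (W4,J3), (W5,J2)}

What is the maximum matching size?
Maximum matching size = 3

Maximum matching: {(W1,J1), (W3,J3), (W5,J2)}
Size: 3

This assigns 3 workers to 3 distinct jobs.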